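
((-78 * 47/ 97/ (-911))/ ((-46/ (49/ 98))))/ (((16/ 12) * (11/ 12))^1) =-0.00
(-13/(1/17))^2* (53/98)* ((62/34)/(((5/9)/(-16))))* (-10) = 679728816/49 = 13872016.65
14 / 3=4.67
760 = 760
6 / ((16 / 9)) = 27 / 8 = 3.38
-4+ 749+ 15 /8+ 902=13191 /8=1648.88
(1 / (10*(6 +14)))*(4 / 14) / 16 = 1 / 11200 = 0.00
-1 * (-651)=651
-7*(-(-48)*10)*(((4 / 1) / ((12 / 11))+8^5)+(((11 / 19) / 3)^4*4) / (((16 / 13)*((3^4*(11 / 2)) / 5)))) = -31383472375094000 / 285012027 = -110112800.17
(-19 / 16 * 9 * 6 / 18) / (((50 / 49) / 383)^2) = -20075416473 / 40000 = -501885.41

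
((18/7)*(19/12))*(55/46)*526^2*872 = 189088678680/161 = 1174463842.73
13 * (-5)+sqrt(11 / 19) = -65+sqrt(209) / 19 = -64.24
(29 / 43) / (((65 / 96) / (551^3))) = 465719076384 / 2795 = 166625787.62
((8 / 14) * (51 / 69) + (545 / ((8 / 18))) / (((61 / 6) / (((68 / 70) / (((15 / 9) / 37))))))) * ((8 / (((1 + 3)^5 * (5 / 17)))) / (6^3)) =2171748011 / 6788275200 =0.32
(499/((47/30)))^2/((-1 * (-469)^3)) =224100900/227884215181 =0.00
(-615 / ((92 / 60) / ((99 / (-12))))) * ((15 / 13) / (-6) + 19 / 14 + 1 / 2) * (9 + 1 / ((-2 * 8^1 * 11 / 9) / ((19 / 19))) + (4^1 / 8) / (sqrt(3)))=30746925 * sqrt(3) / 33488 + 1886743125 / 38272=50888.54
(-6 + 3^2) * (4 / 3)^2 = 16 / 3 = 5.33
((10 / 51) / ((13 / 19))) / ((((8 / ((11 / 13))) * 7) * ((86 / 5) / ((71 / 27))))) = 370975 / 560372904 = 0.00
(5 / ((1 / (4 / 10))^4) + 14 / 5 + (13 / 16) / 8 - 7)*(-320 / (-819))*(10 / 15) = -63527 / 61425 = -1.03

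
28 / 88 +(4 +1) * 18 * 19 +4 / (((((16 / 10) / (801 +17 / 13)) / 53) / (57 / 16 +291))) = 71649643133 / 2288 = 31315403.47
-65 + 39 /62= -3991 /62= -64.37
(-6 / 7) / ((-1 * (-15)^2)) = 2 / 525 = 0.00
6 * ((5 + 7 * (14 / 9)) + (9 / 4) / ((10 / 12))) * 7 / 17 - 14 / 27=104209 / 2295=45.41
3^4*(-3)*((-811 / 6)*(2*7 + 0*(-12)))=459837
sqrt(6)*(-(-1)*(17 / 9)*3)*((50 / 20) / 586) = 85*sqrt(6) / 3516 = 0.06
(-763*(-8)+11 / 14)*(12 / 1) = 512802 / 7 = 73257.43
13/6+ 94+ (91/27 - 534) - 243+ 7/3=-36457/54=-675.13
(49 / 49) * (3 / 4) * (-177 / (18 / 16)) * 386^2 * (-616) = 10830221248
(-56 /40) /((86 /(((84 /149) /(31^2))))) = -294 /30785635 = -0.00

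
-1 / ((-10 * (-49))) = -1 / 490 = -0.00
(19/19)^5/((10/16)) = 1.60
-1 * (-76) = 76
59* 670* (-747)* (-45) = 1328800950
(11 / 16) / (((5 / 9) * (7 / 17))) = 1683 / 560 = 3.01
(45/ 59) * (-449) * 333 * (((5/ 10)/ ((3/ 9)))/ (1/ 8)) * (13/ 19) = -1049609340/ 1121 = -936315.20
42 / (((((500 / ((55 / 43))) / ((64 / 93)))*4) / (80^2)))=157696 / 1333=118.30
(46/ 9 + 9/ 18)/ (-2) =-101/ 36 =-2.81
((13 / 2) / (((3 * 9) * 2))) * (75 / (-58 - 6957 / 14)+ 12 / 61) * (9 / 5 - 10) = -863993 / 14217270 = -0.06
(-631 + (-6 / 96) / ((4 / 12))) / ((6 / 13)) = -131287 / 96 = -1367.57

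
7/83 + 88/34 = 3771/1411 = 2.67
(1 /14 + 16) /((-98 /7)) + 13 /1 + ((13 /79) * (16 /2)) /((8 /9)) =206449 /15484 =13.33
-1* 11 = -11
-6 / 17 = -0.35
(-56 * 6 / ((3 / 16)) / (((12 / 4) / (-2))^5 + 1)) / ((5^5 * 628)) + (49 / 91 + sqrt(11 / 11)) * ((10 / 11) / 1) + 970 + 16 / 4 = 14439440218798 / 14803628125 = 975.40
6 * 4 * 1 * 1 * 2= 48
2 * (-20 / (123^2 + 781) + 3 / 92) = 4589 / 73186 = 0.06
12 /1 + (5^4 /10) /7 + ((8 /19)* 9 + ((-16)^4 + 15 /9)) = 52318783 /798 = 65562.38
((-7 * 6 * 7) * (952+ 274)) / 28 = -12873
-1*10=-10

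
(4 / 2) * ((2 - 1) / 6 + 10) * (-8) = -488 / 3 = -162.67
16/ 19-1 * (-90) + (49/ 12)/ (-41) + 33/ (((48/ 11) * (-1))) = 3110267/ 37392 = 83.18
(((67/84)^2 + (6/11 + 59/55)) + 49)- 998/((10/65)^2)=-16343696441/388080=-42114.25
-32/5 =-6.40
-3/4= -0.75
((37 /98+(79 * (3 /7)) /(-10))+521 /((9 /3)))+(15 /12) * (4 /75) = 125483 /735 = 170.73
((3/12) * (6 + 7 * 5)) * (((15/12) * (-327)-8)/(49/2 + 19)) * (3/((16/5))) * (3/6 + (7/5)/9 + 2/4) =-888511/8352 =-106.38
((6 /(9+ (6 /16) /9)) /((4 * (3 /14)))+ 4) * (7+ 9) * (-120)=-284160 /31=-9166.45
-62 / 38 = -31 / 19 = -1.63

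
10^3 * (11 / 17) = 11000 / 17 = 647.06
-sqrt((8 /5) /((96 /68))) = -sqrt(255) /15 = -1.06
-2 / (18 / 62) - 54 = -548 / 9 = -60.89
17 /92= 0.18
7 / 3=2.33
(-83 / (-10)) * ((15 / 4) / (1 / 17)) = 4233 / 8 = 529.12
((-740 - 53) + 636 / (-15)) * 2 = -8354 / 5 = -1670.80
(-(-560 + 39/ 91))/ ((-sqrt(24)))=-3917 * sqrt(6)/ 84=-114.22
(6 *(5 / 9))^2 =100 / 9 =11.11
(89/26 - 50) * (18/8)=-10899/104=-104.80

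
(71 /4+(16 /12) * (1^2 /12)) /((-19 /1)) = -643 /684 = -0.94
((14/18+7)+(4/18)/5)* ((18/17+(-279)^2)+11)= 465872704/765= 608983.93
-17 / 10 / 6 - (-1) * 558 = 33463 / 60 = 557.72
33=33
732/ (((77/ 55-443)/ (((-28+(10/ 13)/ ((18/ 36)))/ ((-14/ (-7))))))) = 13115/ 598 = 21.93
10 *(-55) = -550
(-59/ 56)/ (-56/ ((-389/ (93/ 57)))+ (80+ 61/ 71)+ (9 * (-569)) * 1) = 30960899/ 148105781264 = 0.00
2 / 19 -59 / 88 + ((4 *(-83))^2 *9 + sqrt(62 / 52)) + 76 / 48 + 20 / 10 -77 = sqrt(806) / 26 + 4975581163 / 5016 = 991943.11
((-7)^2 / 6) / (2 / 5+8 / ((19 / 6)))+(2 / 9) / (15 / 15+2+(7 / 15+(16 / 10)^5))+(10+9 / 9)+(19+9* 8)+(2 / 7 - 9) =12229901113 / 127272292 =96.09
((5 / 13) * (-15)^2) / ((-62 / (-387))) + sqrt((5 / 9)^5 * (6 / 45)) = 25 * sqrt(6) / 729 + 435375 / 806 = 540.25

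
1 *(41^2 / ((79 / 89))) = 149609 / 79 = 1893.78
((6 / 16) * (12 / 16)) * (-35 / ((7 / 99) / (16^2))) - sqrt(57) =-35640 - sqrt(57) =-35647.55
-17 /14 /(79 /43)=-0.66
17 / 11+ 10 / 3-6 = -37 / 33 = -1.12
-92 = -92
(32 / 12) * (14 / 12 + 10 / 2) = 148 / 9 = 16.44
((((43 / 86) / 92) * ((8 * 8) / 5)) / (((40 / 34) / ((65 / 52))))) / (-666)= -17 / 153180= -0.00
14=14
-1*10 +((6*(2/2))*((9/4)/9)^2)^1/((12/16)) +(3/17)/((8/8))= -317/34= -9.32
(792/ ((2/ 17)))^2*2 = 90639648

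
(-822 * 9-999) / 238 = -8397 / 238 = -35.28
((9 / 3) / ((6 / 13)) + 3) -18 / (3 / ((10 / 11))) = 89 / 22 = 4.05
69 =69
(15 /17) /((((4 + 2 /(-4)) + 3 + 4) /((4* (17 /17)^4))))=40 /119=0.34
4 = 4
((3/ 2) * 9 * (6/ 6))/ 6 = 9/ 4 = 2.25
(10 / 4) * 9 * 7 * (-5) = -1575 / 2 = -787.50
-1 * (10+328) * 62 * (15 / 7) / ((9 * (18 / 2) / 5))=-523900 / 189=-2771.96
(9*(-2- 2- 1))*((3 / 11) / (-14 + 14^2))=-135 / 2002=-0.07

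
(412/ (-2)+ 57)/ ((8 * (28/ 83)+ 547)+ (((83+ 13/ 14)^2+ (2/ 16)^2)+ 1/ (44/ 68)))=-426612032/ 21746519633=-0.02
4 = 4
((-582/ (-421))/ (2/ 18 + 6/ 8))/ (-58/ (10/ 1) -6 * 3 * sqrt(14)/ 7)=21266280/ 134594963 -9428400 * sqrt(14)/ 134594963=-0.10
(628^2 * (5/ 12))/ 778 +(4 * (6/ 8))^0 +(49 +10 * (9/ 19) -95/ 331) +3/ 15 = 9756325538/ 36696315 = 265.87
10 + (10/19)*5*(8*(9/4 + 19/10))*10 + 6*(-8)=835.68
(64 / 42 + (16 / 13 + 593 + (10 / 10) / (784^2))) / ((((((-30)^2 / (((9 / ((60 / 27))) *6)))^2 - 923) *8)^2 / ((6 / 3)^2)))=2529868364761149 / 13681829471407132672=0.00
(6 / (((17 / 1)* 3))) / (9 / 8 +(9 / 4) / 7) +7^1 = 9751 / 1377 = 7.08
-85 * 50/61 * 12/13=-51000/793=-64.31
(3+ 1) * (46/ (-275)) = -184/ 275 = -0.67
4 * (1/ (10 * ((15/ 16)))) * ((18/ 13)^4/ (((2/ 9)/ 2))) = 10077696/ 714025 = 14.11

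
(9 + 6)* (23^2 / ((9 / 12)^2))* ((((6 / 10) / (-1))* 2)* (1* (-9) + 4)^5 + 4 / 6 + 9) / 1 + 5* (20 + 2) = 477328270 / 9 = 53036474.44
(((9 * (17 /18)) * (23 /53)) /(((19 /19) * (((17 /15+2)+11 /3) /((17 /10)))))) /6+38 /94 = 66713 /119568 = 0.56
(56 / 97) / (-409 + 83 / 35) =-245 / 172563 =-0.00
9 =9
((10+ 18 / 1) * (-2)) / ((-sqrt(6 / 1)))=28 * sqrt(6) / 3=22.86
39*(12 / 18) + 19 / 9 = 253 / 9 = 28.11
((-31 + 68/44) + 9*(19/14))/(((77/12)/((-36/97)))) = 573480/575113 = 1.00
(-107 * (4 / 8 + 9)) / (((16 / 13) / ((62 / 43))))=-819299 / 688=-1190.84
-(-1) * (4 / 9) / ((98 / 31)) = 62 / 441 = 0.14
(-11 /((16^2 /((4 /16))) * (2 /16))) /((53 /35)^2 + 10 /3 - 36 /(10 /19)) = 40425 /29528704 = 0.00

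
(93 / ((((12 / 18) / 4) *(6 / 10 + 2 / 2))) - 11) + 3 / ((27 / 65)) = 12419 / 36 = 344.97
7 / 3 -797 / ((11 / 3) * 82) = -859 / 2706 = -0.32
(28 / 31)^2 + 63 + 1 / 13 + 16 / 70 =28037364 / 437255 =64.12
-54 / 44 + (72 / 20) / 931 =-125289 / 102410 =-1.22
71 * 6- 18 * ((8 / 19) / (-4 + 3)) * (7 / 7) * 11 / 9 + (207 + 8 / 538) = 3282683 / 5111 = 642.28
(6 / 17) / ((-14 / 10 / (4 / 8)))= -15 / 119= -0.13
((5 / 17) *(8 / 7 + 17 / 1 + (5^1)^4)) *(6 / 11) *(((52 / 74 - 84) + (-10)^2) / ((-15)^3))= -1854824 / 3632475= -0.51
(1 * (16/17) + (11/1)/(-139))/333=679/262293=0.00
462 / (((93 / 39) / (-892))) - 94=-5360266 / 31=-172911.81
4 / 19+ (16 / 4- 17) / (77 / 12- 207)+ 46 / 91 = 0.78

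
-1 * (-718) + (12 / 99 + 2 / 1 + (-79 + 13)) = 21586 / 33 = 654.12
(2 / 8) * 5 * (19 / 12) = 95 / 48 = 1.98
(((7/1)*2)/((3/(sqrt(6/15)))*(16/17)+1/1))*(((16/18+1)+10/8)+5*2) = 33.66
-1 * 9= -9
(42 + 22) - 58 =6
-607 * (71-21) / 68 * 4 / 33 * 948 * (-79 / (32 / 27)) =3418574.50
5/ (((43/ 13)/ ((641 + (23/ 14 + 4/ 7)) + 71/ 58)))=8503365/ 8729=974.15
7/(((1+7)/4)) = 7/2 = 3.50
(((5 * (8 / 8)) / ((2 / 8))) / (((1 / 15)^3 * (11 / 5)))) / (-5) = -67500 / 11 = -6136.36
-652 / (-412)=163 / 103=1.58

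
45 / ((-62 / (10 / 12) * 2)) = -75 / 248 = -0.30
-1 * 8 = -8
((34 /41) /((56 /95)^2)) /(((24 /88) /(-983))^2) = 31003884.72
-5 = -5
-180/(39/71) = -4260/13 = -327.69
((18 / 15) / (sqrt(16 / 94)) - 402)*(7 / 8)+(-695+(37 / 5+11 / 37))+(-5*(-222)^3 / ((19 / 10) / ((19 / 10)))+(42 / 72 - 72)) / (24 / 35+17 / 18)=21*sqrt(94) / 80+25502759934277 / 759980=33557148.70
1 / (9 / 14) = 1.56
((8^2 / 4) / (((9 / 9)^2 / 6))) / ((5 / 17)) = 1632 / 5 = 326.40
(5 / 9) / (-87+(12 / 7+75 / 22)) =-770 / 113481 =-0.01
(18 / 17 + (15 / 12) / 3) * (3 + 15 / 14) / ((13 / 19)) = 8.78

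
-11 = -11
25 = 25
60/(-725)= -12/145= -0.08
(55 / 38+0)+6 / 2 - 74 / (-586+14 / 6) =304355 / 66538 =4.57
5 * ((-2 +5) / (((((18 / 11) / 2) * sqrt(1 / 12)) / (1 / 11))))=10 * sqrt(3) / 3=5.77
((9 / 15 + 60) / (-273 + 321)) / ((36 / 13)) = 1313 / 2880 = 0.46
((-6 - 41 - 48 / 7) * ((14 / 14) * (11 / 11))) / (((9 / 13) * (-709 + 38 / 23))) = 3887 / 35343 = 0.11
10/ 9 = 1.11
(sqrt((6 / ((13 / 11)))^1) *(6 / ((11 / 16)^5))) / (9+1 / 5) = 15728640 *sqrt(858) / 48154249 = 9.57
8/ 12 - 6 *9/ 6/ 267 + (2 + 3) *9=12184/ 267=45.63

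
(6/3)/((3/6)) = 4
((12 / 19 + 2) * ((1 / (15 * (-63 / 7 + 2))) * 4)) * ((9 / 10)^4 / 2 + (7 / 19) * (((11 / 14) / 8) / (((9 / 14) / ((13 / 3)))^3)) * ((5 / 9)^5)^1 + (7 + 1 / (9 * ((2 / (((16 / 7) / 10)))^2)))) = -0.79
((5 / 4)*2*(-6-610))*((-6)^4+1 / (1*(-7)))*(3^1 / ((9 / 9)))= -5986860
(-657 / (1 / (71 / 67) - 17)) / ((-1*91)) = -15549 / 34580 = -0.45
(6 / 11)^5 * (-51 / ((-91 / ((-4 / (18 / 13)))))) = -88128 / 1127357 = -0.08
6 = 6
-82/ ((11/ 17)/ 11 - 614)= 1394/ 10437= 0.13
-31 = -31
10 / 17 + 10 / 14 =155 / 119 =1.30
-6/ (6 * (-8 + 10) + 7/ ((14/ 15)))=-4/ 13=-0.31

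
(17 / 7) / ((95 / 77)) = 187 / 95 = 1.97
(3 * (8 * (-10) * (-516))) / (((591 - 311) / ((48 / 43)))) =3456 / 7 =493.71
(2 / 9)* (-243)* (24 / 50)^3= -93312 / 15625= -5.97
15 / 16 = 0.94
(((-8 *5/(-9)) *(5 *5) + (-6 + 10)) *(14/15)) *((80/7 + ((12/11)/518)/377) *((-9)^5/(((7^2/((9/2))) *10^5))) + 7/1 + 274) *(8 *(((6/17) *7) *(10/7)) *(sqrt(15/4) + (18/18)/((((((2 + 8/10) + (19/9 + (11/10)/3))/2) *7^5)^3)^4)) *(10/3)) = 4143463482565368095143650977120256/84669438254321434673679697839372717952279696141988612872687316302615108184814453125 + 11805034888653736 *sqrt(15)/8327694375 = 5490199.50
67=67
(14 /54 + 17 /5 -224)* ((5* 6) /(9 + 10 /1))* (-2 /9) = 77.31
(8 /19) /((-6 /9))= -12 /19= -0.63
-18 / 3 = -6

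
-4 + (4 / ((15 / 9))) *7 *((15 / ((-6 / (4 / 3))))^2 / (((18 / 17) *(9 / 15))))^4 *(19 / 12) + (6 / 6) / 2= 17356683405009193 / 6973568802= 2488924.09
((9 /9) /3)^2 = 1 /9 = 0.11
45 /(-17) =-45 /17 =-2.65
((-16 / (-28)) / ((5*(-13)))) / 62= -2 / 14105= -0.00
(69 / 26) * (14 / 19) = 483 / 247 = 1.96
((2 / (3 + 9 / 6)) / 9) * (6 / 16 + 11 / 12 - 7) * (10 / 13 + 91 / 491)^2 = -62791073 / 244456134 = -0.26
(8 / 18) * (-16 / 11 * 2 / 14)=-64 / 693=-0.09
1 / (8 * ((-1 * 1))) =-1 / 8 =-0.12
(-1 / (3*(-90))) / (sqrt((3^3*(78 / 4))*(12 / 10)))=sqrt(195) / 94770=0.00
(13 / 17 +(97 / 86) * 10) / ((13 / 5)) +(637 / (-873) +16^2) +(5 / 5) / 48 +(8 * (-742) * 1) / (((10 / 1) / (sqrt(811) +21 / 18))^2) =-10610588456773 / 221229840-10388 * sqrt(811) / 75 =-51906.23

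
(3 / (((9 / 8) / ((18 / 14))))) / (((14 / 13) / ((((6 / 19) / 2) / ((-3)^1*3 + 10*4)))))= 468 / 28861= 0.02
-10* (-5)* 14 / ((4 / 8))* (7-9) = -2800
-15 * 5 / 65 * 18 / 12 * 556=-12510 / 13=-962.31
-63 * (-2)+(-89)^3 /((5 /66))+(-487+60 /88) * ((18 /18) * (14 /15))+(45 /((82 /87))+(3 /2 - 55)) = -9305924.45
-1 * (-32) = 32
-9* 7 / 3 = -21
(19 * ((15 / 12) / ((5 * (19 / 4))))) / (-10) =-1 / 10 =-0.10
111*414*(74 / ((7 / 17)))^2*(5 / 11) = 363625730280 / 539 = 674630297.37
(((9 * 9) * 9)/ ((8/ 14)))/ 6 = 1701/ 8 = 212.62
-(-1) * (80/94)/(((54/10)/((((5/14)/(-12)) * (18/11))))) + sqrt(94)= -250/32571 + sqrt(94)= 9.69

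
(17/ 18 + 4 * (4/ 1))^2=93025/ 324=287.11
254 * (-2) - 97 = -605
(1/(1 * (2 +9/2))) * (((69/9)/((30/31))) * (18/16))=713/520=1.37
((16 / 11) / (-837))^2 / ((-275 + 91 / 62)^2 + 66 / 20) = 5120 / 126853524410679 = 0.00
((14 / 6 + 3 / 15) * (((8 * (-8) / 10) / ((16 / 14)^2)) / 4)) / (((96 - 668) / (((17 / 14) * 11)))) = 2261 / 31200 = 0.07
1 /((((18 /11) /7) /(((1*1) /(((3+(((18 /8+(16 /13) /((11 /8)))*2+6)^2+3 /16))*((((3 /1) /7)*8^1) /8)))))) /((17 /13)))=115307192 /1362522573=0.08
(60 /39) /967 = 20 /12571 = 0.00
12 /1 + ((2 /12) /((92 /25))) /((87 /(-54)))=31941 /2668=11.97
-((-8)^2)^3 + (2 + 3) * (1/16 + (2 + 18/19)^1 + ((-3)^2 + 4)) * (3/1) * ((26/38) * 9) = -1505602159/5776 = -260665.19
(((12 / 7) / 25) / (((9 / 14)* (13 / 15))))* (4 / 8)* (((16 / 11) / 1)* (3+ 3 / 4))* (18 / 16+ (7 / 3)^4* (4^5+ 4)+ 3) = 39496994 / 3861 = 10229.73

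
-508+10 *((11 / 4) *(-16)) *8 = -4028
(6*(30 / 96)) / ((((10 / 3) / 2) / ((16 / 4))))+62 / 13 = 241 / 26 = 9.27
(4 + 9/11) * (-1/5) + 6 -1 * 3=112/55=2.04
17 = 17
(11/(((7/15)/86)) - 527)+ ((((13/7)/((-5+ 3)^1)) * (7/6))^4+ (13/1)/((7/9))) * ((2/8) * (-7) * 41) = 117321751/580608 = 202.07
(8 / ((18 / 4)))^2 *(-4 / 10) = -512 / 405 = -1.26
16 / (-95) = -16 / 95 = -0.17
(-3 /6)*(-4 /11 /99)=2 /1089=0.00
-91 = -91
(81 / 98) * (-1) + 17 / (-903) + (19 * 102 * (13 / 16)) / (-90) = -3091591 / 168560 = -18.34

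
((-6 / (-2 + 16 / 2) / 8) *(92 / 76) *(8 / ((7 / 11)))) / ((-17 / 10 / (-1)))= -2530 / 2261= -1.12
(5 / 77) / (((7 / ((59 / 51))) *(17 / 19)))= 5605 / 467313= 0.01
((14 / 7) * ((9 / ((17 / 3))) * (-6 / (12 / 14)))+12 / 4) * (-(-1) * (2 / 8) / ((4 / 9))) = -2943 / 272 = -10.82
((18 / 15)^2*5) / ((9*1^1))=4 / 5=0.80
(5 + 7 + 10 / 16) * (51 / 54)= 1717 / 144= 11.92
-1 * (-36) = 36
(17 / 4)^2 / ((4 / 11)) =49.67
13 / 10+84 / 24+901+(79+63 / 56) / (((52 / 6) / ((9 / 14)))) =13274983 / 14560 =911.74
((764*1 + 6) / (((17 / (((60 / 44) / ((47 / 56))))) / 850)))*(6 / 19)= 17640000 / 893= 19753.64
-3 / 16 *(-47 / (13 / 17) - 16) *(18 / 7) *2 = 27189 / 364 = 74.70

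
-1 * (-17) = 17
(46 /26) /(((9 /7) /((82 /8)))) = 6601 /468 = 14.10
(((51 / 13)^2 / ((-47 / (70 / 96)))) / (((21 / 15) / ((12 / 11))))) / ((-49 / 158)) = 5136975 / 8562554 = 0.60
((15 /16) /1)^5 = 759375 /1048576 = 0.72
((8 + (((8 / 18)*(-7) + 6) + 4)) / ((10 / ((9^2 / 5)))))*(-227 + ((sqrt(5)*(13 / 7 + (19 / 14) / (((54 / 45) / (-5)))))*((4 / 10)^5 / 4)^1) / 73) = -5475.25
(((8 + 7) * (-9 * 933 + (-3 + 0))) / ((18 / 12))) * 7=-588000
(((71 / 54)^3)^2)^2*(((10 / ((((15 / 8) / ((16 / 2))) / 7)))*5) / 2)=574338895922428389698435 / 28818169977023831232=19929.75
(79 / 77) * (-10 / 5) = -158 / 77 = -2.05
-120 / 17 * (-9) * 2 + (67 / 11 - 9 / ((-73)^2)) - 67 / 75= 9884614559 / 74739225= 132.25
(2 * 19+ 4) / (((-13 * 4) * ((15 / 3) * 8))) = -0.02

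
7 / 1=7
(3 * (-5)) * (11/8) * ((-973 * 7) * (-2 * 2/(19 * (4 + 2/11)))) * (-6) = 37085895/874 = 42432.37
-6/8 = -0.75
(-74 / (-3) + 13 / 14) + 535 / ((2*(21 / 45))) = 12575 / 21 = 598.81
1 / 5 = 0.20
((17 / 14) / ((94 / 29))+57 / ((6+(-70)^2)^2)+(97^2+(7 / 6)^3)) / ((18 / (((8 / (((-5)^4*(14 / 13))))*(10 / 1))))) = 52314507922722071 / 841851163865250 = 62.14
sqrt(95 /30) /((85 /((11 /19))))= 11 * sqrt(114) /9690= 0.01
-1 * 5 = -5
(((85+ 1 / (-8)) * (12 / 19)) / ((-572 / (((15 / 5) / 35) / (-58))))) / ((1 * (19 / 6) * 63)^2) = 97 / 27875387540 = 0.00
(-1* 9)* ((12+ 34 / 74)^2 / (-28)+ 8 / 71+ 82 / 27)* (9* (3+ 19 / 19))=527862423 / 680393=775.82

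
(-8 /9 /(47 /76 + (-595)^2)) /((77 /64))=-38912 /18645821271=-0.00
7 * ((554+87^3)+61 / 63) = 4613405.78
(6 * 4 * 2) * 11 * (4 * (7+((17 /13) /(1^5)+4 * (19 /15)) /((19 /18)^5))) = 4032940143936 /160946435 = 25057.65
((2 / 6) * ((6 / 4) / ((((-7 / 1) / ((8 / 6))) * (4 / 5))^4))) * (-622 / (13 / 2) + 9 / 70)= -10870375 / 70791084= -0.15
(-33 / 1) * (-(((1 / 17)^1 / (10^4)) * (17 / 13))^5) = 33 / 37129300000000000000000000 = 0.00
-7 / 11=-0.64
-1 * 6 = -6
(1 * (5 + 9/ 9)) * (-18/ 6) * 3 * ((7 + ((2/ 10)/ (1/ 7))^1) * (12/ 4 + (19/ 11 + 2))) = -167832/ 55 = -3051.49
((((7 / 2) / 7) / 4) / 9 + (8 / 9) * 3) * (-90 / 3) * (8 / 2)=-965 / 3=-321.67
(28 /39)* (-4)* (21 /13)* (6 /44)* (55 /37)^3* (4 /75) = -948640 /8560357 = -0.11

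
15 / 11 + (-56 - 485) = -5936 / 11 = -539.64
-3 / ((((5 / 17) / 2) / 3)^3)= -3183624 / 125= -25468.99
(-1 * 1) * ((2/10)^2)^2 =-1/625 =-0.00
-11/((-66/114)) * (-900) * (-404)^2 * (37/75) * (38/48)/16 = -136254757/2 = -68127378.50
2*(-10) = -20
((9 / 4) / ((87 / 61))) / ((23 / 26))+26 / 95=260689 / 126730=2.06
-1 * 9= -9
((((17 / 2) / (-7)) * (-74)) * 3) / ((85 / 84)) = 1332 / 5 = 266.40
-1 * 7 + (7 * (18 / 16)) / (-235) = -13223 / 1880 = -7.03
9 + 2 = 11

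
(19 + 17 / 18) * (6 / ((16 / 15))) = 1795 / 16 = 112.19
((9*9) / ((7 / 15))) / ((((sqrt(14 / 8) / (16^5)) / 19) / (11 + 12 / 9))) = 597090631680*sqrt(7) / 49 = 32239863705.95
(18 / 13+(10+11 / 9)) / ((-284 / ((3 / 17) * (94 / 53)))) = -69325 / 4989738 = -0.01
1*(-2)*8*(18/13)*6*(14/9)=-2688/13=-206.77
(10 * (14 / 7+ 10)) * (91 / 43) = 253.95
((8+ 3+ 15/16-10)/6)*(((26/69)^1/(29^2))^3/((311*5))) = 68107/3646253835927538740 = 0.00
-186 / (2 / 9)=-837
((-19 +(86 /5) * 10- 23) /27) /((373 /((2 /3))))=260 /30213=0.01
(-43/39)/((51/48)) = -688/663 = -1.04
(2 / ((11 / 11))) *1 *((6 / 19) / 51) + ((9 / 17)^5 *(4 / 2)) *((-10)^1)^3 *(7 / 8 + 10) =-24401665166 / 26977283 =-904.53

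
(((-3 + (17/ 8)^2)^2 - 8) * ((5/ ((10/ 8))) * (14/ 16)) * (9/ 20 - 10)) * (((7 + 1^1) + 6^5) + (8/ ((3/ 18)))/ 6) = 15209488721/ 10240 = 1485301.63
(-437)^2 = 190969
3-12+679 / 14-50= -21 / 2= -10.50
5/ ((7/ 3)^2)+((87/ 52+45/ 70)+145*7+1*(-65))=2428841/ 2548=953.23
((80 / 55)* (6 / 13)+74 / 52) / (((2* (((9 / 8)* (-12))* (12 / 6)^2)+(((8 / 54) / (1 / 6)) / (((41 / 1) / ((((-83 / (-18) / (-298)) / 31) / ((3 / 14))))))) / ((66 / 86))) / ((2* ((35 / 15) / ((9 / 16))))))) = -42879571938 / 266519762665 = -0.16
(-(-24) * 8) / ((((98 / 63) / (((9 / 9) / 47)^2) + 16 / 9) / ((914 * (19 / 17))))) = 555712 / 9741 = 57.05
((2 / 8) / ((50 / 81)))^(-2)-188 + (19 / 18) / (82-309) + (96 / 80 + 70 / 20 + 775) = 4451598472 / 7446735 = 597.79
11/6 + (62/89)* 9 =4327/534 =8.10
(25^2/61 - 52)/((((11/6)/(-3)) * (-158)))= -0.43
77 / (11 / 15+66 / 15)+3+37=55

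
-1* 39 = -39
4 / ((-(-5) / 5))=4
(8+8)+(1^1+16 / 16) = 18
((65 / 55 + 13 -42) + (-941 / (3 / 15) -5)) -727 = -60113 / 11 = -5464.82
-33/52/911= -0.00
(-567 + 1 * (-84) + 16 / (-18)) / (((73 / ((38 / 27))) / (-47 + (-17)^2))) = -53952932 / 17739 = -3041.49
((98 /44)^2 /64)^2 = 5764801 /959512576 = 0.01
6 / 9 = 2 / 3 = 0.67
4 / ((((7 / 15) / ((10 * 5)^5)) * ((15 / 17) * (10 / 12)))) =25500000000 / 7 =3642857142.86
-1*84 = -84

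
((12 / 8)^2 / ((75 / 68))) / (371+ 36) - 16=-162749 / 10175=-15.99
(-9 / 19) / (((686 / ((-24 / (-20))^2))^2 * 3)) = -972 / 1397081875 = -0.00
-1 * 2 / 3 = -2 / 3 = -0.67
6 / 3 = 2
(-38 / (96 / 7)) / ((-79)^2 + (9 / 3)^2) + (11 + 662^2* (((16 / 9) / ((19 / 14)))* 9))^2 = 2891020015178467451987 / 108300000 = 26694552310050.48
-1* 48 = -48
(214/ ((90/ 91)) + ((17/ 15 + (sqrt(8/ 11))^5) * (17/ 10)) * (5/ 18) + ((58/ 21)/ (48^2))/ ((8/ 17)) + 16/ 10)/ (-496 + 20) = -4146139/ 9031680 - 8 * sqrt(22)/ 83853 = -0.46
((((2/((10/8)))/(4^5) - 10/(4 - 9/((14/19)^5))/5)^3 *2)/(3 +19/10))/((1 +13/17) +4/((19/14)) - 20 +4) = -0.00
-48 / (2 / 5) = -120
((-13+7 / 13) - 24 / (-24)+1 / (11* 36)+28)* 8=170306 / 1287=132.33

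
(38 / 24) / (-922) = -19 / 11064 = -0.00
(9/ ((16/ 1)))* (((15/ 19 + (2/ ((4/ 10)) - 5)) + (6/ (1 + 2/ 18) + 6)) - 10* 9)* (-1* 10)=8316/ 19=437.68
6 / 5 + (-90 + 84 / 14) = -414 / 5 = -82.80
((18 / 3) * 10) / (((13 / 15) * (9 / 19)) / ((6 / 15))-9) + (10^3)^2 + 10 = 101000250 / 101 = 1000002.48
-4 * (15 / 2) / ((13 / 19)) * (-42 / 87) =7980 / 377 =21.17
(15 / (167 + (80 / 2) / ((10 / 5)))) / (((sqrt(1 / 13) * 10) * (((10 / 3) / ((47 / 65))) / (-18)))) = -3807 * sqrt(13) / 121550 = -0.11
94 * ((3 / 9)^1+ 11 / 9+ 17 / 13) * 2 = 62980 / 117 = 538.29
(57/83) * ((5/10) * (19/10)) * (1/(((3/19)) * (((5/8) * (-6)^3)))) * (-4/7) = 0.02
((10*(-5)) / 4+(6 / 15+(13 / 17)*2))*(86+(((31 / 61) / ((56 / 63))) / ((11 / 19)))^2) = -900738007161 / 979724416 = -919.38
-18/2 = -9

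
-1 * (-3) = 3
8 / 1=8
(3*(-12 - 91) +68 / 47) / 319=-14455 / 14993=-0.96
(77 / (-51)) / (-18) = 77 / 918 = 0.08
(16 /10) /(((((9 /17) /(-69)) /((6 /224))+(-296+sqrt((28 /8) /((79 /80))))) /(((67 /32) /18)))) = -3329926867 /5300985812680 - 10243027 *sqrt(5530) /190835489256480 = -0.00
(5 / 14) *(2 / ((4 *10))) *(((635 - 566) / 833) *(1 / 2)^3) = 69 / 373184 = 0.00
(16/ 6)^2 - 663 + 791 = 1216/ 9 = 135.11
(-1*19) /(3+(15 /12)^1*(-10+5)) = 76 /13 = 5.85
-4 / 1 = -4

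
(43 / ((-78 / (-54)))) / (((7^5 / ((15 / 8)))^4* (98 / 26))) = 19591875 / 16014627014995919048704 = 0.00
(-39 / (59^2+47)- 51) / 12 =-59989 / 14112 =-4.25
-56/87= -0.64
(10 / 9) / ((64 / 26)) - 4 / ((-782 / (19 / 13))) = 0.46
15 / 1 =15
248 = 248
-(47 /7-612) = 4237 /7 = 605.29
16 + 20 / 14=122 / 7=17.43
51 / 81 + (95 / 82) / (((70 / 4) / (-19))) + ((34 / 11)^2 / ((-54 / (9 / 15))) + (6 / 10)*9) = 4374637 / 937629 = 4.67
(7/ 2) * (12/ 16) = 21/ 8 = 2.62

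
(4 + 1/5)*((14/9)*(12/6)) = 196/15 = 13.07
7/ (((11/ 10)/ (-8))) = -560/ 11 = -50.91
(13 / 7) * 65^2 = 54925 / 7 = 7846.43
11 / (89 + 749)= 11 / 838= 0.01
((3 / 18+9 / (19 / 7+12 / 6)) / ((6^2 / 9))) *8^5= 561152 / 33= 17004.61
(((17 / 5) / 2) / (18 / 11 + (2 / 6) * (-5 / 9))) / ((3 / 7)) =11781 / 4310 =2.73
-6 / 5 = -1.20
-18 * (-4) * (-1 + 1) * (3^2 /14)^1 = 0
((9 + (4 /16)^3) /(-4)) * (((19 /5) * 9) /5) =-98667 /6400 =-15.42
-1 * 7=-7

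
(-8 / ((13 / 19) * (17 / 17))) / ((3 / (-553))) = 2155.28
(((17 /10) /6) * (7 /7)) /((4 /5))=17 /48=0.35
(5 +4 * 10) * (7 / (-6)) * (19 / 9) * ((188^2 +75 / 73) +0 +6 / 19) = -1715839685 / 438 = -3917442.20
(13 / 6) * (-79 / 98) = -1027 / 588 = -1.75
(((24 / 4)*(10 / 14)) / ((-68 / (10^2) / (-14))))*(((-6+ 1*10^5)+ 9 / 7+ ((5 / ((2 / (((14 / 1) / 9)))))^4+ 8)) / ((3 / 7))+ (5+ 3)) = 2301756371000 / 111537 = 20636706.84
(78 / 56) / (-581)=-39 / 16268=-0.00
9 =9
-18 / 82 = -9 / 41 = -0.22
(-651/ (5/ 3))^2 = 3814209/ 25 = 152568.36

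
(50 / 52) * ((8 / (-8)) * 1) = -25 / 26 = -0.96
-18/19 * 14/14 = -18/19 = -0.95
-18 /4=-9 /2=-4.50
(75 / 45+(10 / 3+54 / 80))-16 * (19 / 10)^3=-104069 / 1000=-104.07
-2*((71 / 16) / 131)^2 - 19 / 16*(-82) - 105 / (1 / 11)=-2323192577 / 2196608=-1057.63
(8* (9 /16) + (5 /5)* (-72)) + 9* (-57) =-1161 /2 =-580.50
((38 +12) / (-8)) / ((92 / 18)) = -225 / 184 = -1.22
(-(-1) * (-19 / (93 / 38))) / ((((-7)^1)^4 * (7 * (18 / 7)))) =-361 / 2009637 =-0.00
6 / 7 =0.86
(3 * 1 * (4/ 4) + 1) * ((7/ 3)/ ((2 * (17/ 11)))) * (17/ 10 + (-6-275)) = -71687/ 85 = -843.38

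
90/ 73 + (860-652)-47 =11843/ 73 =162.23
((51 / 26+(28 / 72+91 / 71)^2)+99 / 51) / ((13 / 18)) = 2416075175 / 260690274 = 9.27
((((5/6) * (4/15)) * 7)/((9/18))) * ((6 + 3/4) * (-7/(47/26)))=-81.32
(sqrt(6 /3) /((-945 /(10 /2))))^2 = 2 /35721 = 0.00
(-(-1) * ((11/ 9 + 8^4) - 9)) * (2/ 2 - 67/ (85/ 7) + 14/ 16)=-45569369/ 3060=-14891.95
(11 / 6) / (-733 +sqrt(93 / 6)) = -8063 / 3223641 - 11*sqrt(62) / 6447282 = -0.00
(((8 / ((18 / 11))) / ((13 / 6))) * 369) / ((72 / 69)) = 10373 / 13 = 797.92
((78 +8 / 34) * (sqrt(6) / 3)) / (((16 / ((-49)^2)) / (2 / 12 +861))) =8249968055 * sqrt(6) / 2448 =8254988.61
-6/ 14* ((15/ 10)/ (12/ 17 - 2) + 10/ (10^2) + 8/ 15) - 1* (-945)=1455647/ 1540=945.23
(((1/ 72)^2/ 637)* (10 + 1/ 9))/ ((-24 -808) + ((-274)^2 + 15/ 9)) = 1/ 24248040768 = 0.00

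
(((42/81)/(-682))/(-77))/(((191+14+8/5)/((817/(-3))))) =-4085/313857423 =-0.00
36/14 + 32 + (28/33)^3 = 8850418/251559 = 35.18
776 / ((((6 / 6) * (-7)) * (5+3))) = -97 / 7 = -13.86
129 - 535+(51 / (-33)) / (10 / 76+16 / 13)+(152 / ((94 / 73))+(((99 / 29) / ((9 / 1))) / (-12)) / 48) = -1680207538583 / 5812006464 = -289.09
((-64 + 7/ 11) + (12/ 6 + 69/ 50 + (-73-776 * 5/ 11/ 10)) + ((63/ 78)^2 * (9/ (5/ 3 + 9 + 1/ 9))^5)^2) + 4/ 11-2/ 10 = -168.02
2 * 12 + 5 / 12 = 293 / 12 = 24.42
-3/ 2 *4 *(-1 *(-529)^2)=1679046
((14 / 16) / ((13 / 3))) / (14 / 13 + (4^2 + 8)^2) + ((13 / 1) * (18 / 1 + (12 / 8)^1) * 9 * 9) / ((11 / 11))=1232338557 / 60016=20533.50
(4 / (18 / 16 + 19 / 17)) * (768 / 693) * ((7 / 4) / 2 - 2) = -52224 / 23485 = -2.22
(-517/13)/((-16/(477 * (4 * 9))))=2219481/52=42682.33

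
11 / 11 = 1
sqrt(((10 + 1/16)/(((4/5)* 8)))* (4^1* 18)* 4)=3* sqrt(805)/4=21.28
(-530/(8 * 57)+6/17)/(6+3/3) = -3137/27132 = -0.12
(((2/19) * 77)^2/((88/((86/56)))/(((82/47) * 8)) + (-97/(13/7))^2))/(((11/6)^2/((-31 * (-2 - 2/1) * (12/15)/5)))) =148963965696/1049528215375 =0.14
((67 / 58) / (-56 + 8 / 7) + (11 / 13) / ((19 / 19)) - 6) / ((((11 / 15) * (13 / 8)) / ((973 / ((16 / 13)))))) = -662666515 / 193024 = -3433.08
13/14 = 0.93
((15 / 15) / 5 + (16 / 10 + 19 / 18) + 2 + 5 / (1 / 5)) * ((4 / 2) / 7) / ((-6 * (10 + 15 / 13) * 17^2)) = -0.00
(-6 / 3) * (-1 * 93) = 186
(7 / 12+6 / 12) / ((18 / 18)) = 13 / 12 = 1.08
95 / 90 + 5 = 109 / 18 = 6.06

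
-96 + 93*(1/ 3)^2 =-257/ 3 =-85.67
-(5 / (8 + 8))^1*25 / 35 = -25 / 112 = -0.22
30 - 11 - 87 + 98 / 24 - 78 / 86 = -33449 / 516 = -64.82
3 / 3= 1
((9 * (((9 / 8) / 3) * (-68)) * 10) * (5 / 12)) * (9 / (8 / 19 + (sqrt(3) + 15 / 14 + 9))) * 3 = -2112.04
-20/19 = -1.05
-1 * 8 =-8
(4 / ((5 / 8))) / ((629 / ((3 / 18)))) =16 / 9435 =0.00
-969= -969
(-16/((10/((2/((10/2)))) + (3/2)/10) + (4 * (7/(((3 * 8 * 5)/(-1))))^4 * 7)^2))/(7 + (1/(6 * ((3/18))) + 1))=-0.07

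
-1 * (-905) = 905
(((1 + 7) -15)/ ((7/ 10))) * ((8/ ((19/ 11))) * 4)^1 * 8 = -1482.11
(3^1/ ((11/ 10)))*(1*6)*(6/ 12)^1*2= 180/ 11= 16.36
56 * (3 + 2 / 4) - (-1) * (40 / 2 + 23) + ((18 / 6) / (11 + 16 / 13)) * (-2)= 12641 / 53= 238.51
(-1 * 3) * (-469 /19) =1407 /19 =74.05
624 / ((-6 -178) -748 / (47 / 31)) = -2444 / 2653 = -0.92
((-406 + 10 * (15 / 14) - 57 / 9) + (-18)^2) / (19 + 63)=-815 / 861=-0.95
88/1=88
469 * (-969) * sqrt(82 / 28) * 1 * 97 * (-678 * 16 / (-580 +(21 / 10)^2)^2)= 341578081440000 * sqrt(574) / 3313038481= 2470128.01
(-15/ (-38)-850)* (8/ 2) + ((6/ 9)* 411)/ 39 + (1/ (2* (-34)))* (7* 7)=-170921941/ 50388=-3392.12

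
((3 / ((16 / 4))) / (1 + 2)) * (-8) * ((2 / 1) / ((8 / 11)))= -5.50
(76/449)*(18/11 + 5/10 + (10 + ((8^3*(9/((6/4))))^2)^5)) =62577526244844936188626299852070856610/4939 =12670080227747506820940740000000000.00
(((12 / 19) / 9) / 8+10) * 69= 690.61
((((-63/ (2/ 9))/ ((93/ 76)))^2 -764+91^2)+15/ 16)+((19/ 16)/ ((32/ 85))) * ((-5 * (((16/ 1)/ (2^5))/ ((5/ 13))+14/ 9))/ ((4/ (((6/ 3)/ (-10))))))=2167899068035/ 35426304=61194.62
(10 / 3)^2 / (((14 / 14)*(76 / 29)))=725 / 171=4.24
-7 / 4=-1.75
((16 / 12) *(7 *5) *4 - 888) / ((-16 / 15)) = 1315 / 2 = 657.50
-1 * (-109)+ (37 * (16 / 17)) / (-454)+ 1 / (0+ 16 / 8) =844529 / 7718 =109.42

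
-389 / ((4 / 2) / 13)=-2528.50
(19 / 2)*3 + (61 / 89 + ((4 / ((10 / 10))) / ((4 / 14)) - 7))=6441 / 178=36.19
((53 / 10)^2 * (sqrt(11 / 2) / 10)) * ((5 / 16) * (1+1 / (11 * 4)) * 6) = 75843 * sqrt(22) / 28160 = 12.63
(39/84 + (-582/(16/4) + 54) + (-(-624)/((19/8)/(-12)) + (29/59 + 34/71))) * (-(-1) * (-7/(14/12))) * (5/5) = 21680924541/1114274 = 19457.44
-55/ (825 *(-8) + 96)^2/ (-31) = 55/ 1311362496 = 0.00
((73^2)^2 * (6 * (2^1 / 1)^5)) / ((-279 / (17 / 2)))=-15448643104 / 93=-166114441.98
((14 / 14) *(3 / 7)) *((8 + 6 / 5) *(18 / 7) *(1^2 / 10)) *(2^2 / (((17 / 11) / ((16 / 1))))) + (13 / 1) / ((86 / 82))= 48697549 / 895475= 54.38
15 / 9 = 5 / 3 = 1.67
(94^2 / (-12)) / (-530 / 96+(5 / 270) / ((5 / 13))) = 1590480 / 11821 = 134.55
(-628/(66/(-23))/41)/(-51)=-7222/69003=-0.10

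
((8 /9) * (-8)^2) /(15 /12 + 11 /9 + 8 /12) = 2048 /113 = 18.12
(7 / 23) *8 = 56 / 23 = 2.43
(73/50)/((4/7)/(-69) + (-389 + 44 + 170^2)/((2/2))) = 35259/689603050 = 0.00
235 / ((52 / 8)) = 470 / 13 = 36.15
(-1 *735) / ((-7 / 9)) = 945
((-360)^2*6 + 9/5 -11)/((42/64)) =17773504/15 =1184900.27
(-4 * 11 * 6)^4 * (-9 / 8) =-5464723968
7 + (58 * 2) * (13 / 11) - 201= -626 / 11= -56.91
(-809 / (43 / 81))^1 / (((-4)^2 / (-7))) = 458703 / 688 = 666.72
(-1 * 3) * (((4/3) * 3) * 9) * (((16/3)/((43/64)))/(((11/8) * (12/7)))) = -172032/473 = -363.70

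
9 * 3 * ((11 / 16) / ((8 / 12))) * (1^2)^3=891 / 32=27.84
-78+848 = 770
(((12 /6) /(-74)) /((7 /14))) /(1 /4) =-8 /37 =-0.22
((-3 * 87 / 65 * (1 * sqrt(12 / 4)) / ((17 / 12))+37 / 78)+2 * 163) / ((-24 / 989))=-25184885 / 1872+258129 * sqrt(3) / 2210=-13251.16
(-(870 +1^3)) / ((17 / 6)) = -5226 / 17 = -307.41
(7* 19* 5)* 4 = 2660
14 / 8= 7 / 4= 1.75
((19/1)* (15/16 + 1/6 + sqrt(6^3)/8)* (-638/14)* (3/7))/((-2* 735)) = 321233/1152480 + 18183* sqrt(6)/96040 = 0.74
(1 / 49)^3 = 1 / 117649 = 0.00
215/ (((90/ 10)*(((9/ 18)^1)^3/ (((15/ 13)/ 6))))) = 4300/ 117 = 36.75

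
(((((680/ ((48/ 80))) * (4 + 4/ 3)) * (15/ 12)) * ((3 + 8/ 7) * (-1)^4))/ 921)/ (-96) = -61625/ 174069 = -0.35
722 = 722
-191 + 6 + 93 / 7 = -1202 / 7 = -171.71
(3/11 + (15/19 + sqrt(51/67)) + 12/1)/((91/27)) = 27 * sqrt(3417)/6097 + 810/209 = 4.13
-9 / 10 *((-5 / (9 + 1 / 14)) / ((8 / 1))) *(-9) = -567 / 1016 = -0.56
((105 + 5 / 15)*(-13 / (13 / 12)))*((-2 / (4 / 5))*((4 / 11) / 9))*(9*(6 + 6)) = 151680 / 11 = 13789.09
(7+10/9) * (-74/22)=-2701/99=-27.28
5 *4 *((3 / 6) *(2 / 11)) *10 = 18.18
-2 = -2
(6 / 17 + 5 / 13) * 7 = 5.16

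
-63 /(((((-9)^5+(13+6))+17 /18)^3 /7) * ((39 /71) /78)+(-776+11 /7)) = 365211504 /1199540791331818291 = 0.00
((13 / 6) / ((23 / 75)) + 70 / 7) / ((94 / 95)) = 74575 / 4324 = 17.25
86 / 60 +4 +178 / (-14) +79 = 15061 / 210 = 71.72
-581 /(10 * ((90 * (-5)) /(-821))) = -106.00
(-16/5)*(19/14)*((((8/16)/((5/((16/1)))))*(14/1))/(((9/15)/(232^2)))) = -130899968/15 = -8726664.53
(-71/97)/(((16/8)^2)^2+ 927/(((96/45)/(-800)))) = 71/33718073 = 0.00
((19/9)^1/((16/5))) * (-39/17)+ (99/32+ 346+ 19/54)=5110427/14688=347.93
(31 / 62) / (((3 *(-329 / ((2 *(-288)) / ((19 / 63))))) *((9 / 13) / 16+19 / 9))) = 1617408 / 3601469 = 0.45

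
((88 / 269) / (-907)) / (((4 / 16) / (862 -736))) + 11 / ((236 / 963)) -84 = -2262674145 / 57579988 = -39.30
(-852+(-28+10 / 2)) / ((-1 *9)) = 97.22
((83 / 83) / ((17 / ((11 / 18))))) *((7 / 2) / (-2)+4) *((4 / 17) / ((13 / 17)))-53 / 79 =-22557 / 34918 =-0.65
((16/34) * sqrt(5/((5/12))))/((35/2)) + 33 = 32 * sqrt(3)/595 + 33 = 33.09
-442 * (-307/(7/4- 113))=-542776/445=-1219.72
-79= -79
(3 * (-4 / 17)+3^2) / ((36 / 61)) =2867 / 204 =14.05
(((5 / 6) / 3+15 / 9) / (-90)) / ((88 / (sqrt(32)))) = -7* sqrt(2) / 7128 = -0.00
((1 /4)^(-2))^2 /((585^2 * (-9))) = -256 /3080025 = -0.00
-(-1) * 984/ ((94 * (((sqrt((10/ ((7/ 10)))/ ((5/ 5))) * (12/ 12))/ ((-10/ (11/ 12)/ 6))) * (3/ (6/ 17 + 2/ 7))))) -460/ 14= -230/ 7 -24928 * sqrt(7)/ 61523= -33.93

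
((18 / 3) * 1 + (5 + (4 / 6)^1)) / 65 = 7 / 39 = 0.18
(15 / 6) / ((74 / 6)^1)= 15 / 74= 0.20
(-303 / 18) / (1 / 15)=-505 / 2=-252.50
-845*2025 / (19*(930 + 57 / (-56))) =-31941000 / 329479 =-96.94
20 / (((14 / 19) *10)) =19 / 7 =2.71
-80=-80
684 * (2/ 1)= 1368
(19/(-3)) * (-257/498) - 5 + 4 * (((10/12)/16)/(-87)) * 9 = -303827/173304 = -1.75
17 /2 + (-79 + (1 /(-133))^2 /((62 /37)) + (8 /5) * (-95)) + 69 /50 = -6062656179 /27417950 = -221.12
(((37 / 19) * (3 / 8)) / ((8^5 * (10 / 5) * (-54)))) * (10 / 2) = -185 / 179306496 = -0.00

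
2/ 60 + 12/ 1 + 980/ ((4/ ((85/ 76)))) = 326093/ 1140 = 286.05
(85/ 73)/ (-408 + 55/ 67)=-5695/ 1991513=-0.00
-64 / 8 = -8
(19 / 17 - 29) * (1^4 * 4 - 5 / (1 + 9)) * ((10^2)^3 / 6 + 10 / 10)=-276501659 / 17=-16264803.47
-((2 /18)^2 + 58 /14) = -2356 /567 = -4.16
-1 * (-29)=29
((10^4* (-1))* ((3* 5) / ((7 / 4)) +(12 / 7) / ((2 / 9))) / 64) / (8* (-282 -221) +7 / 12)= 213750 / 337967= 0.63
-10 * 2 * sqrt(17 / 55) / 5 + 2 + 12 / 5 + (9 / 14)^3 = 64013 / 13720 - 4 * sqrt(935) / 55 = 2.44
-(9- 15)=6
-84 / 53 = -1.58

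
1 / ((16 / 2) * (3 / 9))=3 / 8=0.38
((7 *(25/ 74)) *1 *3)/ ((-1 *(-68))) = 525/ 5032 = 0.10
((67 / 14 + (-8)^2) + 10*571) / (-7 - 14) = -80903 / 294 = -275.18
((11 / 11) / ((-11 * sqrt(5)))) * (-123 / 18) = 41 * sqrt(5) / 330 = 0.28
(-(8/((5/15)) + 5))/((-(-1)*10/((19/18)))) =-551/180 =-3.06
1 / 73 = 0.01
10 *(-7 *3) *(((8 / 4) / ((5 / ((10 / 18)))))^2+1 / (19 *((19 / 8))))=-146440 / 9747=-15.02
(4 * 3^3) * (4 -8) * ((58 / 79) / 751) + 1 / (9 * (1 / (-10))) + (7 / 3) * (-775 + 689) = -107966968 / 533961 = -202.20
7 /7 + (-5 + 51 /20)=-29 /20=-1.45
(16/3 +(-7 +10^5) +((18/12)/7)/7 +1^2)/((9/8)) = 117599252/1323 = 88888.32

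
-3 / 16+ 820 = 13117 / 16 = 819.81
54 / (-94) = -27 / 47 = -0.57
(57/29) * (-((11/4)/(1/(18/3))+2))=-2109/58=-36.36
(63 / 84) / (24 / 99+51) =99 / 6764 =0.01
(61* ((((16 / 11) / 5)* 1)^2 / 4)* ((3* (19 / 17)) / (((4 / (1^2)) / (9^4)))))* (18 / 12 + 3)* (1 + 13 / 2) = 2463760476 / 10285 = 239548.90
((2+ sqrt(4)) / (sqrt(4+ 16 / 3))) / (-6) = -sqrt(21) / 21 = -0.22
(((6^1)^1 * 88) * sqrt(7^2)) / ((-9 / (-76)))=93632 / 3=31210.67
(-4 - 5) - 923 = -932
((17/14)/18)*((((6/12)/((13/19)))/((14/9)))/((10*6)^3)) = 323/2201472000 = 0.00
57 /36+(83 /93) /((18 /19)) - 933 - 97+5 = -3423245 /3348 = -1022.47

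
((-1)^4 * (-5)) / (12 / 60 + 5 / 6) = -150 / 31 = -4.84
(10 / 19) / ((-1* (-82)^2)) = -5 / 63878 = -0.00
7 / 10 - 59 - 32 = -903 / 10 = -90.30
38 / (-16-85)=-38 / 101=-0.38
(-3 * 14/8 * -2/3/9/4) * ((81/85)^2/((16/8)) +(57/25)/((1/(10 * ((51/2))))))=56.57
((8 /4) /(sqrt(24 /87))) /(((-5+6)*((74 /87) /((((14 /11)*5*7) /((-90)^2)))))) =1421*sqrt(58) /439560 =0.02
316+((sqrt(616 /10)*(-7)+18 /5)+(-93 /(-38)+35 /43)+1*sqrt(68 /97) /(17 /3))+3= -14*sqrt(385) /5+6*sqrt(1649) /1649+2662287 /8170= 271.07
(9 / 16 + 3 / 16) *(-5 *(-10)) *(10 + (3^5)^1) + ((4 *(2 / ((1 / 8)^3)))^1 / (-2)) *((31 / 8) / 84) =394507 / 42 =9393.02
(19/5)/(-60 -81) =-19/705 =-0.03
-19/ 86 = -0.22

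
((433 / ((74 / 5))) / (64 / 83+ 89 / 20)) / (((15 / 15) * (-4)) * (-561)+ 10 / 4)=0.00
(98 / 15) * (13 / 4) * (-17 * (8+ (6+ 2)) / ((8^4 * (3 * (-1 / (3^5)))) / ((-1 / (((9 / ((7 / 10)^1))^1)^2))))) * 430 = -22816703 / 76800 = -297.09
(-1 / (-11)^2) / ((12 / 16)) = -4 / 363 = -0.01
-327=-327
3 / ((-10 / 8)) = -12 / 5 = -2.40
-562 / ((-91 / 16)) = 8992 / 91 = 98.81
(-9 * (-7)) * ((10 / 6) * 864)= 90720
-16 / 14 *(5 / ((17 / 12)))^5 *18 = -111974400000 / 9938999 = -11266.16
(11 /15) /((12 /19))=209 /180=1.16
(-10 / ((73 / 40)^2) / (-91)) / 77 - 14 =-522748242 / 37340303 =-14.00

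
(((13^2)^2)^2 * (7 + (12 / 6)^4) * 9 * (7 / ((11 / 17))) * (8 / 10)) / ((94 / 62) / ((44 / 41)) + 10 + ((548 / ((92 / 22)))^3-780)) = 121263279647786888976 / 186666232639325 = 649626.22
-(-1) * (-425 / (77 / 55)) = -303.57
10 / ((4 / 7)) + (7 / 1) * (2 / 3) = 133 / 6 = 22.17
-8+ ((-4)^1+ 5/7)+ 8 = -23/7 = -3.29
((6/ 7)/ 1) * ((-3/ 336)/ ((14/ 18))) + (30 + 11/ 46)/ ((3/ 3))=1907831/ 63112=30.23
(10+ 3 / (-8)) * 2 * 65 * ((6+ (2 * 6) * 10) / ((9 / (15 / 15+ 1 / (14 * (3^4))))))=5680675 / 324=17532.95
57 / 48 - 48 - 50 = -1549 / 16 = -96.81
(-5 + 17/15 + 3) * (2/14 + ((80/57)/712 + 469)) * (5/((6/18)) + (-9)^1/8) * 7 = -4006682381/101460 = -39490.27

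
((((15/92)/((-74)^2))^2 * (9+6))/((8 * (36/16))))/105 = 0.00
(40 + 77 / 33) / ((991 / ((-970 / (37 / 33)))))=-1355090 / 36667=-36.96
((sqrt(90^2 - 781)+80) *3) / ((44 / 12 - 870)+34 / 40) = -180 *sqrt(7319) / 51929 - 14400 / 51929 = -0.57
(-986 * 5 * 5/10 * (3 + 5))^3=-7668682048000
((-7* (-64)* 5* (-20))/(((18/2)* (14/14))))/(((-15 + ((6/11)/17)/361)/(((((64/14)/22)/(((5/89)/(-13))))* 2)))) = -290836848640/9113391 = -31913.13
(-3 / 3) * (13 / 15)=-13 / 15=-0.87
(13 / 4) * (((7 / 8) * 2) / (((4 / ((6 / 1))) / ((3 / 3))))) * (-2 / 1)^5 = -273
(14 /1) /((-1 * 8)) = -7 /4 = -1.75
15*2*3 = 90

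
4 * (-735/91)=-32.31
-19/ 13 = -1.46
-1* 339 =-339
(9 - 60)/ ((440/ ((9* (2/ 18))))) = -51/ 440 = -0.12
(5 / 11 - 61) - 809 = -9565 / 11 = -869.55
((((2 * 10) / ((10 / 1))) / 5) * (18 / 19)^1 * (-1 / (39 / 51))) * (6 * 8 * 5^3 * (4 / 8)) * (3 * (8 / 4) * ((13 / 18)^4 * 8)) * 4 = -119516800 / 1539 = -77658.74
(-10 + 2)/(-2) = 4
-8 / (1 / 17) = -136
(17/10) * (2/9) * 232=3944/45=87.64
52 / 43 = 1.21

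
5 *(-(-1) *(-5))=-25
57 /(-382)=-57 /382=-0.15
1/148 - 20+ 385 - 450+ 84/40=-61341/740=-82.89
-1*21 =-21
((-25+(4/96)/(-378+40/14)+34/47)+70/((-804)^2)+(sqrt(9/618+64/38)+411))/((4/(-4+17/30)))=-317791557042941/957383466624 - sqrt(26024186)/4560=-333.06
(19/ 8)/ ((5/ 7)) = 133/ 40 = 3.32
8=8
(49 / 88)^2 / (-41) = -2401 / 317504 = -0.01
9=9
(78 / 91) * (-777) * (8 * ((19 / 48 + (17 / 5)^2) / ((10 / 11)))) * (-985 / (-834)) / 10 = -1150328113 / 139000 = -8275.74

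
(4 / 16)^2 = 1 / 16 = 0.06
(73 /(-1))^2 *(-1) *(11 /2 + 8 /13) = -32588.88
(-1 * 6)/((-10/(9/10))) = 27/50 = 0.54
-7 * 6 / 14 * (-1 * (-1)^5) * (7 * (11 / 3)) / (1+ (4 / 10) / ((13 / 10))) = -1001 / 17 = -58.88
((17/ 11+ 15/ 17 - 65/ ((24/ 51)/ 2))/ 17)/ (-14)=1.15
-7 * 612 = -4284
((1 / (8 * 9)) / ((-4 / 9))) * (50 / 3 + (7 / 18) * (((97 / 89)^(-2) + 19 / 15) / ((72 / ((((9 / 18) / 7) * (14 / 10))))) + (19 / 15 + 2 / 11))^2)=-98315123558130342223 / 179921188171676160000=-0.55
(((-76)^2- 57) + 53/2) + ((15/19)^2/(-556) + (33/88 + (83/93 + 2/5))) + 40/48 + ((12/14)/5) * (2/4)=2503599978739/435553720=5748.09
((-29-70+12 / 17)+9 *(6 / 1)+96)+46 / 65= 57917 / 1105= 52.41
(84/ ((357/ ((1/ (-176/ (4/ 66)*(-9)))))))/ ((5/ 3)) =1/ 185130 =0.00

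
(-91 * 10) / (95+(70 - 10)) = -182 / 31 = -5.87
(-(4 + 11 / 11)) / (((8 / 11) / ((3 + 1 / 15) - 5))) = 319 / 24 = 13.29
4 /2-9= -7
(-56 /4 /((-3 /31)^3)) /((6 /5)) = 1042685 /81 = 12872.65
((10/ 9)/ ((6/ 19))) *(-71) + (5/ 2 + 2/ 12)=-6673/ 27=-247.15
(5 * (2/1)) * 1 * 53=530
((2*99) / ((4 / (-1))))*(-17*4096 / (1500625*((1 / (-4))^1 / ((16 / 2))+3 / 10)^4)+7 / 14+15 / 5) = 8768340866043 / 32834164804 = 267.05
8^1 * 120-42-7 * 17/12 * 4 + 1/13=34258/39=878.41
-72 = -72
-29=-29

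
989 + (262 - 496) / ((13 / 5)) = 899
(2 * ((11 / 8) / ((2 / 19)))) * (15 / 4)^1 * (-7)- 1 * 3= -22041 / 32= -688.78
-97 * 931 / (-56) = 12901 / 8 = 1612.62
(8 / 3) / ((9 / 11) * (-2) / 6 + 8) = 0.35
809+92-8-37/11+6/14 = 68535/77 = 890.06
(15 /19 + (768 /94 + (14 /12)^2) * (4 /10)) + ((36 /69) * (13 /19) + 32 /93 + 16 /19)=352141879 /57303810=6.15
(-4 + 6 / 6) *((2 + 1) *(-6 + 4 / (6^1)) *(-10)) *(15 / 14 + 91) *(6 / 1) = -1856160 / 7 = -265165.71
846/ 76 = 423/ 38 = 11.13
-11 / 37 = -0.30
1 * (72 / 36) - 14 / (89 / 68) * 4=-3630 / 89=-40.79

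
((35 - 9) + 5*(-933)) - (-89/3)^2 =-49672/9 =-5519.11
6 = 6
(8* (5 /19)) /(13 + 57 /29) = 580 /4123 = 0.14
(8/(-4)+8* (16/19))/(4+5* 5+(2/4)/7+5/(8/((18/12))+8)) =5040/31331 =0.16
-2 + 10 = 8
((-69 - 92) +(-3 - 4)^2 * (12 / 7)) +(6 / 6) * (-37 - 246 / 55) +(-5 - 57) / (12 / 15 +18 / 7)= -444119 / 3245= -136.86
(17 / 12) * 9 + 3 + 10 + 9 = 139 / 4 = 34.75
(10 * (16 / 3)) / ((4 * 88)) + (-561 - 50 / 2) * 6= -116023 / 33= -3515.85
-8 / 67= -0.12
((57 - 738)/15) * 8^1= -1816/5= -363.20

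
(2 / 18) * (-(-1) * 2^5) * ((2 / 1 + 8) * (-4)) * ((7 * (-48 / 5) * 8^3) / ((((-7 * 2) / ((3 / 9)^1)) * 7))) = -1048576 / 63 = -16644.06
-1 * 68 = -68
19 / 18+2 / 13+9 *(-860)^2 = 1557597883 / 234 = 6656401.21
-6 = -6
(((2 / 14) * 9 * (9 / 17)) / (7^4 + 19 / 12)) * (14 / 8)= 243 / 490127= 0.00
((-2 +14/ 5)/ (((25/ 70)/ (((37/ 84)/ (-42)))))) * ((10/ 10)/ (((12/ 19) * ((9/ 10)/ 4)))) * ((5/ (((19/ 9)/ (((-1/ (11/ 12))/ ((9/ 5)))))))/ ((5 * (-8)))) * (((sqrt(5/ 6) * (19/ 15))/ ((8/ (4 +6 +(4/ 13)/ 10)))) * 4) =-114589 * sqrt(30)/ 18243225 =-0.03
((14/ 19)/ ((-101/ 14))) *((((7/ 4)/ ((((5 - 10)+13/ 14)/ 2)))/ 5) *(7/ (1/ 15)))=67228/ 36461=1.84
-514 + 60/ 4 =-499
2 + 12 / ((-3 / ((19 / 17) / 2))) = -4 / 17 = -0.24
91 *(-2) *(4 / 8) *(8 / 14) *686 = -35672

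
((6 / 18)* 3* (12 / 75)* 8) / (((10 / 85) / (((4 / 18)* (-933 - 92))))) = -22304 / 9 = -2478.22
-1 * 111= -111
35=35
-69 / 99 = -23 / 33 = -0.70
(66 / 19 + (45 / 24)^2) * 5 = 42495 / 1216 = 34.95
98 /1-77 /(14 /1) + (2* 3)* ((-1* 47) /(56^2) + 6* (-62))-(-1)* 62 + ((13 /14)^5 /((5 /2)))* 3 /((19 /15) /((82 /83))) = -1761556640703 /848148448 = -2076.94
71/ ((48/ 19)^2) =25631/ 2304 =11.12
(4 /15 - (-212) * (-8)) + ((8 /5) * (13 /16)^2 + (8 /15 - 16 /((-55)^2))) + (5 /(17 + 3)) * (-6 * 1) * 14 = -166026427 /96800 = -1715.15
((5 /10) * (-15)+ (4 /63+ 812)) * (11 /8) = 1115125 /1008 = 1106.27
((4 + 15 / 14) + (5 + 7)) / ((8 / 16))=239 / 7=34.14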